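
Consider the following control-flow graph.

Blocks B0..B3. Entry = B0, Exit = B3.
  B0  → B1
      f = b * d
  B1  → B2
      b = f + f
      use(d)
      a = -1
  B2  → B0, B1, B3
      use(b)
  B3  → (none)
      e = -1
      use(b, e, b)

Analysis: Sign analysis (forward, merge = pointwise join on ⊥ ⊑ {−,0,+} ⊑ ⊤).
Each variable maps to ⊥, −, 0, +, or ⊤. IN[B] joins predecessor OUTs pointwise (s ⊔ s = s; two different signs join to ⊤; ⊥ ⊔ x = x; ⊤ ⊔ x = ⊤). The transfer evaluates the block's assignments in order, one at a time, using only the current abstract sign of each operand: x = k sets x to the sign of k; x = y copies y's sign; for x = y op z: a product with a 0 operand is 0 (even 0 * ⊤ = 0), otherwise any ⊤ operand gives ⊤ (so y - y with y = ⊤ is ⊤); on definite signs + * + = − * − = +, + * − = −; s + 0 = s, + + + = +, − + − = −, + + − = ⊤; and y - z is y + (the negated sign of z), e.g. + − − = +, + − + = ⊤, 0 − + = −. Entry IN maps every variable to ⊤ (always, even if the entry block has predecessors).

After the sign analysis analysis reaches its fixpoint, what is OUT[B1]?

Converged values:
  B0: | IN=(all ⊤) | OUT=(all ⊤)
  B1: | IN=(all ⊤) | OUT={a:-; rest ⊤}
  B2: | IN={a:-; rest ⊤} | OUT={a:-; rest ⊤}
  B3: | IN={a:-; rest ⊤} | OUT={a:-, e:-; rest ⊤}

Merge at B1: IN[B1] = OUT[B0] ⊔ OUT[B2] = {a: ⊤, b: ⊤, c: ⊤, d: ⊤, e: ⊤, f: ⊤}
Applying B1's transfer function to that IN value gives OUT[B1] (row B1 above).

Answer: {a: -, b: ⊤, c: ⊤, d: ⊤, e: ⊤, f: ⊤}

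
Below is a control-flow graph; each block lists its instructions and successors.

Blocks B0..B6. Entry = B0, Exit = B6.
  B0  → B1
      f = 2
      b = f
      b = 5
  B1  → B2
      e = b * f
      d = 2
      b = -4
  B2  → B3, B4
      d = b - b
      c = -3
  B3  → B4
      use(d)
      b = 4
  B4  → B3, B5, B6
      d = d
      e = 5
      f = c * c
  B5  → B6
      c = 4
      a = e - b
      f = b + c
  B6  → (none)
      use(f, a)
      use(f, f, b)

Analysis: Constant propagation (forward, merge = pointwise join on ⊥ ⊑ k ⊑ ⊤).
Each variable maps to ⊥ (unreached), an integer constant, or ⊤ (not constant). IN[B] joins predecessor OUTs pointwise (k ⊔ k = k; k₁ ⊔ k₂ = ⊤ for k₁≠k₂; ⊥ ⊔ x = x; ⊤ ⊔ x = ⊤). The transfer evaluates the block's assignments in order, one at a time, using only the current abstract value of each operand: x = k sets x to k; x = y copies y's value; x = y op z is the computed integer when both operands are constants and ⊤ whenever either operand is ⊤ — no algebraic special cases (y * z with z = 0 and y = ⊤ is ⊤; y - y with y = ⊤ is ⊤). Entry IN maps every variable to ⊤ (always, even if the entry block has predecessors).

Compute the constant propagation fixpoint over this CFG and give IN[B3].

Fixpoint table:
  B0:   IN=(all ⊤)   OUT={b:5, f:2; rest ⊤}
  B1:   IN={b:5, f:2; rest ⊤}   OUT={b:-4, d:2, e:10, f:2; rest ⊤}
  B2:   IN={b:-4, d:2, e:10, f:2; rest ⊤}   OUT={b:-4, c:-3, d:0, e:10, f:2; rest ⊤}
  B3:   IN={c:-3, d:0; rest ⊤}   OUT={b:4, c:-3, d:0; rest ⊤}
  B4:   IN={c:-3, d:0; rest ⊤}   OUT={c:-3, d:0, e:5, f:9; rest ⊤}
  B5:   IN={c:-3, d:0, e:5, f:9; rest ⊤}   OUT={c:4, d:0, e:5; rest ⊤}
  B6:   IN={d:0, e:5; rest ⊤}   OUT={d:0, e:5; rest ⊤}

Merge at B3: IN[B3] = OUT[B2] ⊔ OUT[B4] = {a: ⊤, b: ⊤, c: -3, d: 0, e: ⊤, f: ⊤}

Answer: {a: ⊤, b: ⊤, c: -3, d: 0, e: ⊤, f: ⊤}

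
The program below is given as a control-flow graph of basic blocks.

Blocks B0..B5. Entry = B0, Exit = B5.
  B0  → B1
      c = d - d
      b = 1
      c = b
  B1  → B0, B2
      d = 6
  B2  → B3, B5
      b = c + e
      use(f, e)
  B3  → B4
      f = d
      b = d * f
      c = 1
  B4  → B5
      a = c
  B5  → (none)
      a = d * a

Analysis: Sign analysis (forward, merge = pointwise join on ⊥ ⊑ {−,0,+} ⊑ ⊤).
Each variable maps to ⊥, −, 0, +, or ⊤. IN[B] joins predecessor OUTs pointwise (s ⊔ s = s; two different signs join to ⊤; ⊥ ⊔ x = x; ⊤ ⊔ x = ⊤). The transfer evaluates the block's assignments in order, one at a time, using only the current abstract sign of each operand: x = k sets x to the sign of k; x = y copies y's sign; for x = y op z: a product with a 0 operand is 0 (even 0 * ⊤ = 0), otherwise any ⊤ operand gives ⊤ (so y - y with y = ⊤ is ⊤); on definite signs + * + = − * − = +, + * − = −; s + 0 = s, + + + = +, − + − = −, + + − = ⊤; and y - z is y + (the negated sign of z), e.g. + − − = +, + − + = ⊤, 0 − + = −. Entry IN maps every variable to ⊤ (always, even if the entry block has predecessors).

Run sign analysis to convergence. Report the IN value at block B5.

Answer: {a: ⊤, b: ⊤, c: +, d: +, e: ⊤, f: ⊤}

Trace:
Per-block solution:
  B0: | IN=(all ⊤) | OUT={b:+, c:+; rest ⊤}
  B1: | IN={b:+, c:+; rest ⊤} | OUT={b:+, c:+, d:+; rest ⊤}
  B2: | IN={b:+, c:+, d:+; rest ⊤} | OUT={c:+, d:+; rest ⊤}
  B3: | IN={c:+, d:+; rest ⊤} | OUT={b:+, c:+, d:+, f:+; rest ⊤}
  B4: | IN={b:+, c:+, d:+, f:+; rest ⊤} | OUT={a:+, b:+, c:+, d:+, f:+; rest ⊤}
  B5: | IN={c:+, d:+; rest ⊤} | OUT={c:+, d:+; rest ⊤}

Merge at B5: IN[B5] = OUT[B2] ⊔ OUT[B4] = {a: ⊤, b: ⊤, c: +, d: +, e: ⊤, f: ⊤}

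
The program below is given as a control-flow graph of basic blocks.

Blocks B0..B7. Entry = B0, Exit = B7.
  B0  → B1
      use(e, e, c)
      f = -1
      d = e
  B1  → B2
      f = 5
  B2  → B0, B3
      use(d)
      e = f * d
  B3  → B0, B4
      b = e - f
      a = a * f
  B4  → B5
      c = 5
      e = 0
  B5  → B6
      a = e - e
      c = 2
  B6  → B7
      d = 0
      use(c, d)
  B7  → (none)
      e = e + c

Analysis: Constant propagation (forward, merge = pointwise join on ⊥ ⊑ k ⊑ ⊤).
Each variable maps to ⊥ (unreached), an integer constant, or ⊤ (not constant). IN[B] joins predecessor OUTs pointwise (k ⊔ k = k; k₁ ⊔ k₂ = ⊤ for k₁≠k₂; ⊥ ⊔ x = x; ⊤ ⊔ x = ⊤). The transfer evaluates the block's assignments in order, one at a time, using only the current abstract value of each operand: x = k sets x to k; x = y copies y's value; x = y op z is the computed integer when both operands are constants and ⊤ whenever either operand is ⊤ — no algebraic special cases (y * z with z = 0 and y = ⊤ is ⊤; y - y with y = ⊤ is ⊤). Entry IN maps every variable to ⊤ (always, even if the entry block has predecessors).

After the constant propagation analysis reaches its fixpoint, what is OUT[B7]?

Answer: {a: 0, b: ⊤, c: 2, d: 0, e: 2, f: 5}

Working:
Fixpoint table:
  B0:   IN=(all ⊤)   OUT={f:-1; rest ⊤}
  B1:   IN={f:-1; rest ⊤}   OUT={f:5; rest ⊤}
  B2:   IN={f:5; rest ⊤}   OUT={f:5; rest ⊤}
  B3:   IN={f:5; rest ⊤}   OUT={f:5; rest ⊤}
  B4:   IN={f:5; rest ⊤}   OUT={c:5, e:0, f:5; rest ⊤}
  B5:   IN={c:5, e:0, f:5; rest ⊤}   OUT={a:0, c:2, e:0, f:5; rest ⊤}
  B6:   IN={a:0, c:2, e:0, f:5; rest ⊤}   OUT={a:0, c:2, d:0, e:0, f:5; rest ⊤}
  B7:   IN={a:0, c:2, d:0, e:0, f:5; rest ⊤}   OUT={a:0, c:2, d:0, e:2, f:5; rest ⊤}

Merge at B7: IN[B7] = OUT[B6] = {a: 0, b: ⊤, c: 2, d: 0, e: 0, f: 5}
Applying B7's transfer function to that IN value gives OUT[B7] (row B7 above).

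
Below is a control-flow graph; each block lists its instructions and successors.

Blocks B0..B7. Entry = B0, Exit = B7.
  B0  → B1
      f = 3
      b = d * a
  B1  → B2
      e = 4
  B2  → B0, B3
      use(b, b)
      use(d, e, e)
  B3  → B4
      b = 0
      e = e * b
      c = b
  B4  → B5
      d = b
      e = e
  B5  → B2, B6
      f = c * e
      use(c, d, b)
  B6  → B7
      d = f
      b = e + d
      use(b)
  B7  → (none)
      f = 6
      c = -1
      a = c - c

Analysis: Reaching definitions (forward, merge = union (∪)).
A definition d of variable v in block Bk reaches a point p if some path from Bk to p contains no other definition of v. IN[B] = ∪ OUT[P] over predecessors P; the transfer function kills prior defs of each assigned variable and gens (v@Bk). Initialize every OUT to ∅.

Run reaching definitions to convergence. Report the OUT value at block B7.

Answer: {a@B7, b@B6, c@B7, d@B6, e@B4, f@B7}

Working:
Fixpoint table:
  B0:  IN={b@B0, b@B3, c@B3, d@B4, e@B1, e@B4, f@B0, f@B5}  OUT={b@B0, c@B3, d@B4, e@B1, e@B4, f@B0}
  B1:  IN={b@B0, c@B3, d@B4, e@B1, e@B4, f@B0}  OUT={b@B0, c@B3, d@B4, e@B1, f@B0}
  B2:  IN={b@B0, b@B3, c@B3, d@B4, e@B1, e@B4, f@B0, f@B5}  OUT={b@B0, b@B3, c@B3, d@B4, e@B1, e@B4, f@B0, f@B5}
  B3:  IN={b@B0, b@B3, c@B3, d@B4, e@B1, e@B4, f@B0, f@B5}  OUT={b@B3, c@B3, d@B4, e@B3, f@B0, f@B5}
  B4:  IN={b@B3, c@B3, d@B4, e@B3, f@B0, f@B5}  OUT={b@B3, c@B3, d@B4, e@B4, f@B0, f@B5}
  B5:  IN={b@B3, c@B3, d@B4, e@B4, f@B0, f@B5}  OUT={b@B3, c@B3, d@B4, e@B4, f@B5}
  B6:  IN={b@B3, c@B3, d@B4, e@B4, f@B5}  OUT={b@B6, c@B3, d@B6, e@B4, f@B5}
  B7:  IN={b@B6, c@B3, d@B6, e@B4, f@B5}  OUT={a@B7, b@B6, c@B7, d@B6, e@B4, f@B7}

Merge at B7: IN[B7] = OUT[B6] = {b@B6, c@B3, d@B6, e@B4, f@B5}
Applying B7's transfer function to that IN value gives OUT[B7] (row B7 above).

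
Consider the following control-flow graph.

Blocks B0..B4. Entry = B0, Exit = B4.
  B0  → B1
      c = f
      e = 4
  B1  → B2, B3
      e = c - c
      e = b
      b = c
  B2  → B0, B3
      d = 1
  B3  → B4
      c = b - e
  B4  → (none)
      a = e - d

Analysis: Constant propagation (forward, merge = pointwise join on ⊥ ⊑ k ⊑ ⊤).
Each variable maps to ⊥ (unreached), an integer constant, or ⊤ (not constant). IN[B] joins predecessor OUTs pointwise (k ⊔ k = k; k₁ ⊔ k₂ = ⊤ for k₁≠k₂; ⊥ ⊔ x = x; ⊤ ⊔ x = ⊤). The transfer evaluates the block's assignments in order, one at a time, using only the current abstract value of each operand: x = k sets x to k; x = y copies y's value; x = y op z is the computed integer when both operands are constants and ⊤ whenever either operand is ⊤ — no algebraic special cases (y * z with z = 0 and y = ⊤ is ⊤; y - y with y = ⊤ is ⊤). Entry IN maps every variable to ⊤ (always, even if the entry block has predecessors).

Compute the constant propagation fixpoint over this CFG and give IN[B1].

Answer: {a: ⊤, b: ⊤, c: ⊤, d: ⊤, e: 4, f: ⊤}

Derivation:
Converged values:
  B0:   IN=(all ⊤)   OUT={e:4; rest ⊤}
  B1:   IN={e:4; rest ⊤}   OUT=(all ⊤)
  B2:   IN=(all ⊤)   OUT={d:1; rest ⊤}
  B3:   IN=(all ⊤)   OUT=(all ⊤)
  B4:   IN=(all ⊤)   OUT=(all ⊤)

Merge at B1: IN[B1] = OUT[B0] = {a: ⊤, b: ⊤, c: ⊤, d: ⊤, e: 4, f: ⊤}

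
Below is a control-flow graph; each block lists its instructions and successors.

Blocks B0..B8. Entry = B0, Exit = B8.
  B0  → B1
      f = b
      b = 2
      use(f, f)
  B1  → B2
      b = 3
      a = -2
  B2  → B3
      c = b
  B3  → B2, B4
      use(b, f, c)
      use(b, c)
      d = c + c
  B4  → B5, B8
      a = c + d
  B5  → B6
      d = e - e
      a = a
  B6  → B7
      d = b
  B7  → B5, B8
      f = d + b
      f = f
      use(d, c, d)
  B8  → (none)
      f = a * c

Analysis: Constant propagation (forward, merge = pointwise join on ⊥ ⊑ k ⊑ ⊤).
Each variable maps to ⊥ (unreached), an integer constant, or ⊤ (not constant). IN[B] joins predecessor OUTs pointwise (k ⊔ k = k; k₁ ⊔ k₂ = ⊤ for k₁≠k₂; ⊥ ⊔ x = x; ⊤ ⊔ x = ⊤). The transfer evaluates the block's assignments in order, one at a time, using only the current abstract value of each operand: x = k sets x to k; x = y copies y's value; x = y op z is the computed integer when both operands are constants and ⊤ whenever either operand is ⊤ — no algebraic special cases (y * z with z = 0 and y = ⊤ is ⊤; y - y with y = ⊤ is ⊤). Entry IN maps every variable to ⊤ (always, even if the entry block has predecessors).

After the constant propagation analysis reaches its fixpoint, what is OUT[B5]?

Converged values:
  B0:  IN=(all ⊤)  OUT={b:2; rest ⊤}
  B1:  IN={b:2; rest ⊤}  OUT={a:-2, b:3; rest ⊤}
  B2:  IN={a:-2, b:3; rest ⊤}  OUT={a:-2, b:3, c:3; rest ⊤}
  B3:  IN={a:-2, b:3, c:3; rest ⊤}  OUT={a:-2, b:3, c:3, d:6; rest ⊤}
  B4:  IN={a:-2, b:3, c:3, d:6; rest ⊤}  OUT={a:9, b:3, c:3, d:6; rest ⊤}
  B5:  IN={a:9, b:3, c:3; rest ⊤}  OUT={a:9, b:3, c:3; rest ⊤}
  B6:  IN={a:9, b:3, c:3; rest ⊤}  OUT={a:9, b:3, c:3, d:3; rest ⊤}
  B7:  IN={a:9, b:3, c:3, d:3; rest ⊤}  OUT={a:9, b:3, c:3, d:3, f:6; rest ⊤}
  B8:  IN={a:9, b:3, c:3; rest ⊤}  OUT={a:9, b:3, c:3, f:27; rest ⊤}

Merge at B5: IN[B5] = OUT[B4] ⊔ OUT[B7] = {a: 9, b: 3, c: 3, d: ⊤, e: ⊤, f: ⊤}
Applying B5's transfer function to that IN value gives OUT[B5] (row B5 above).

Answer: {a: 9, b: 3, c: 3, d: ⊤, e: ⊤, f: ⊤}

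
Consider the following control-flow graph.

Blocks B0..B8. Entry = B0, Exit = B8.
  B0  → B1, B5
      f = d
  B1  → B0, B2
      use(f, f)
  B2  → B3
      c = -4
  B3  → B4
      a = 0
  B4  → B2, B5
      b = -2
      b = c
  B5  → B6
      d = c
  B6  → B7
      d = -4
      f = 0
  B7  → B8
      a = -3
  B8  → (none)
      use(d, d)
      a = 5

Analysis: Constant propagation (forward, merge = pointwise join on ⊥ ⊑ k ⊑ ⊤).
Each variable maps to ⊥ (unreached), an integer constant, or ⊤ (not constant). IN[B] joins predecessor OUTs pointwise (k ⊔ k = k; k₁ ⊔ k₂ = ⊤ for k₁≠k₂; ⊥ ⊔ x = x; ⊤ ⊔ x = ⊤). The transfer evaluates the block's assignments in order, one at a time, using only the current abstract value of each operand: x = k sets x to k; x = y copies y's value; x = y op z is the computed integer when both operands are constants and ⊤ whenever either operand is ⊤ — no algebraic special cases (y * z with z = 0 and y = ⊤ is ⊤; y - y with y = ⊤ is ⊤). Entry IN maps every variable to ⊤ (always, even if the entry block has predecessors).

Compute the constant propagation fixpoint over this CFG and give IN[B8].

Fixpoint table:
  B0:   IN=(all ⊤)   OUT=(all ⊤)
  B1:   IN=(all ⊤)   OUT=(all ⊤)
  B2:   IN=(all ⊤)   OUT={c:-4; rest ⊤}
  B3:   IN={c:-4; rest ⊤}   OUT={a:0, c:-4; rest ⊤}
  B4:   IN={a:0, c:-4; rest ⊤}   OUT={a:0, b:-4, c:-4; rest ⊤}
  B5:   IN=(all ⊤)   OUT=(all ⊤)
  B6:   IN=(all ⊤)   OUT={d:-4, f:0; rest ⊤}
  B7:   IN={d:-4, f:0; rest ⊤}   OUT={a:-3, d:-4, f:0; rest ⊤}
  B8:   IN={a:-3, d:-4, f:0; rest ⊤}   OUT={a:5, d:-4, f:0; rest ⊤}

Merge at B8: IN[B8] = OUT[B7] = {a: -3, b: ⊤, c: ⊤, d: -4, e: ⊤, f: 0}

Answer: {a: -3, b: ⊤, c: ⊤, d: -4, e: ⊤, f: 0}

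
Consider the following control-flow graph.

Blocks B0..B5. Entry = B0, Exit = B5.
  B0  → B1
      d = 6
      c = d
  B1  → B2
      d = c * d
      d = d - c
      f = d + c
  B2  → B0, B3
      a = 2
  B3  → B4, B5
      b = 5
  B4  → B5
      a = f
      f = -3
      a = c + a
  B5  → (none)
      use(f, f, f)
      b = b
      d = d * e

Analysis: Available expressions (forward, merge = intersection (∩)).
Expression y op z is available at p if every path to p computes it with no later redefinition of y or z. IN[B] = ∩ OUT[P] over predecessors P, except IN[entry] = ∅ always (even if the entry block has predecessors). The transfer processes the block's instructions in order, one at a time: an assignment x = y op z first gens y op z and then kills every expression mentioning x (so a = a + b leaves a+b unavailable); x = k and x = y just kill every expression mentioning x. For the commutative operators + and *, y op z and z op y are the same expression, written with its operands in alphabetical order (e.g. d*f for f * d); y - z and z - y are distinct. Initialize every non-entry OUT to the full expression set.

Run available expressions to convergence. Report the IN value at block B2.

Answer: {c+d}

Trace:
Converged values:
  B0: | IN={} | OUT={}
  B1: | IN={} | OUT={c+d}
  B2: | IN={c+d} | OUT={c+d}
  B3: | IN={c+d} | OUT={c+d}
  B4: | IN={c+d} | OUT={c+d}
  B5: | IN={c+d} | OUT={}

Merge at B2: IN[B2] = OUT[B1] = {c+d}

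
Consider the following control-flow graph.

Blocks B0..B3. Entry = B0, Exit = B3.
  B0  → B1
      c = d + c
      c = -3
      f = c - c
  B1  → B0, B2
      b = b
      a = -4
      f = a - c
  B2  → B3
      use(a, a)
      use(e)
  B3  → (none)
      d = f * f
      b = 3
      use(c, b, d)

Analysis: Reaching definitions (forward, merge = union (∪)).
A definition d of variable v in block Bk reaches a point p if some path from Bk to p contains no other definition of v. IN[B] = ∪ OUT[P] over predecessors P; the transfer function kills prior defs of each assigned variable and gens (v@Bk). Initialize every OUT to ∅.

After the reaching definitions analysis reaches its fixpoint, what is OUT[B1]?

Answer: {a@B1, b@B1, c@B0, f@B1}

Trace:
Fixpoint table:
  B0:   IN={a@B1, b@B1, c@B0, f@B1}   OUT={a@B1, b@B1, c@B0, f@B0}
  B1:   IN={a@B1, b@B1, c@B0, f@B0}   OUT={a@B1, b@B1, c@B0, f@B1}
  B2:   IN={a@B1, b@B1, c@B0, f@B1}   OUT={a@B1, b@B1, c@B0, f@B1}
  B3:   IN={a@B1, b@B1, c@B0, f@B1}   OUT={a@B1, b@B3, c@B0, d@B3, f@B1}

Merge at B1: IN[B1] = OUT[B0] = {a@B1, b@B1, c@B0, f@B0}
Applying B1's transfer function to that IN value gives OUT[B1] (row B1 above).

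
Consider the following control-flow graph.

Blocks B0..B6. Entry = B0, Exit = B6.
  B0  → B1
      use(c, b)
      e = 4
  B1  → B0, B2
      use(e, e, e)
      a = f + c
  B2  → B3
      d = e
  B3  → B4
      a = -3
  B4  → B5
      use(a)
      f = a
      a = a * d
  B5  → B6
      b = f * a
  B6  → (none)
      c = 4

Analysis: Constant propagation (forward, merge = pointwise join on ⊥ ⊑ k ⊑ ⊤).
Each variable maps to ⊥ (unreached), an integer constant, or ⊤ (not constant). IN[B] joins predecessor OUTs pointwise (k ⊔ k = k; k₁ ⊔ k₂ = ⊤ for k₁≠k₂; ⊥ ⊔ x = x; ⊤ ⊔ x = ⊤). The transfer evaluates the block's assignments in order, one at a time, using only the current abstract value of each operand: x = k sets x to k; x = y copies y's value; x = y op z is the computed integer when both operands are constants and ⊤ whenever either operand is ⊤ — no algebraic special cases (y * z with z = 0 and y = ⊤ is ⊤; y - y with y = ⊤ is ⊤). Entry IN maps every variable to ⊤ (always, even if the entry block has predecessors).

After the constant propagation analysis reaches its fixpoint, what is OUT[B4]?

Fixpoint table:
  B0:  IN=(all ⊤)  OUT={e:4; rest ⊤}
  B1:  IN={e:4; rest ⊤}  OUT={e:4; rest ⊤}
  B2:  IN={e:4; rest ⊤}  OUT={d:4, e:4; rest ⊤}
  B3:  IN={d:4, e:4; rest ⊤}  OUT={a:-3, d:4, e:4; rest ⊤}
  B4:  IN={a:-3, d:4, e:4; rest ⊤}  OUT={a:-12, d:4, e:4, f:-3; rest ⊤}
  B5:  IN={a:-12, d:4, e:4, f:-3; rest ⊤}  OUT={a:-12, b:36, d:4, e:4, f:-3; rest ⊤}
  B6:  IN={a:-12, b:36, d:4, e:4, f:-3; rest ⊤}  OUT={a:-12, b:36, c:4, d:4, e:4, f:-3; rest ⊤}

Merge at B4: IN[B4] = OUT[B3] = {a: -3, b: ⊤, c: ⊤, d: 4, e: 4, f: ⊤}
Applying B4's transfer function to that IN value gives OUT[B4] (row B4 above).

Answer: {a: -12, b: ⊤, c: ⊤, d: 4, e: 4, f: -3}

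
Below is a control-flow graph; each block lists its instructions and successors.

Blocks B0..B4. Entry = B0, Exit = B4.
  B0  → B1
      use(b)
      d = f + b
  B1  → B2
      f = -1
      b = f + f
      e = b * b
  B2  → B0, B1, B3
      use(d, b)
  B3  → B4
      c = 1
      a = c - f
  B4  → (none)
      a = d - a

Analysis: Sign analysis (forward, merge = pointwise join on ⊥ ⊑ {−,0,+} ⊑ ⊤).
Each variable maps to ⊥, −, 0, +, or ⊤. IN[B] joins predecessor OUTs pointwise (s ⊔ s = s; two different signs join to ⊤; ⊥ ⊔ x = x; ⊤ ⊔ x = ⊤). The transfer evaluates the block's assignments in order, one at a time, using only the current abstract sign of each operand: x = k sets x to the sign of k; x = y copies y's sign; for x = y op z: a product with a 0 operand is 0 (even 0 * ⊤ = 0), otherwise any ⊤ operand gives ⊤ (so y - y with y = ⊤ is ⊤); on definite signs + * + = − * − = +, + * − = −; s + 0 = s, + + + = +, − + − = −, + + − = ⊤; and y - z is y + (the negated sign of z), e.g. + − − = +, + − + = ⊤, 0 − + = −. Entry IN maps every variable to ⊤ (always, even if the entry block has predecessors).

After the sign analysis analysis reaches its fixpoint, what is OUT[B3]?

Fixpoint table:
  B0:  IN=(all ⊤)  OUT=(all ⊤)
  B1:  IN=(all ⊤)  OUT={b:-, e:+, f:-; rest ⊤}
  B2:  IN={b:-, e:+, f:-; rest ⊤}  OUT={b:-, e:+, f:-; rest ⊤}
  B3:  IN={b:-, e:+, f:-; rest ⊤}  OUT={a:+, b:-, c:+, e:+, f:-; rest ⊤}
  B4:  IN={a:+, b:-, c:+, e:+, f:-; rest ⊤}  OUT={b:-, c:+, e:+, f:-; rest ⊤}

Merge at B3: IN[B3] = OUT[B2] = {a: ⊤, b: -, c: ⊤, d: ⊤, e: +, f: -}
Applying B3's transfer function to that IN value gives OUT[B3] (row B3 above).

Answer: {a: +, b: -, c: +, d: ⊤, e: +, f: -}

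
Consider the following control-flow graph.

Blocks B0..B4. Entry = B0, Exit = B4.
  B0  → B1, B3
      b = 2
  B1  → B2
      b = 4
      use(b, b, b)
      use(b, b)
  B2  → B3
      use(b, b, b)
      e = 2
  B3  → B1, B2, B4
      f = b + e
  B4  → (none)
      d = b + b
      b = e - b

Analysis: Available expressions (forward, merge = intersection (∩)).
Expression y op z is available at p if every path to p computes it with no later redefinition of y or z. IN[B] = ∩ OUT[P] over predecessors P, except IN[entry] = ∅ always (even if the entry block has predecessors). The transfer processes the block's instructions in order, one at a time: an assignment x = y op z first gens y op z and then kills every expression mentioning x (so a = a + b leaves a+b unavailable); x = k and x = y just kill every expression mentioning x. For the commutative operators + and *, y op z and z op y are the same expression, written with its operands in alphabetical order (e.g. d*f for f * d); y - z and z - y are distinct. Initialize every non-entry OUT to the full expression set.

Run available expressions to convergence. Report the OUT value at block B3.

Per-block solution:
  B0: | IN={} | OUT={}
  B1: | IN={} | OUT={}
  B2: | IN={} | OUT={}
  B3: | IN={} | OUT={b+e}
  B4: | IN={b+e} | OUT={}

Merge at B3: IN[B3] = OUT[B0] ∩ OUT[B2] = {}
Applying B3's transfer function to that IN value gives OUT[B3] (row B3 above).

Answer: {b+e}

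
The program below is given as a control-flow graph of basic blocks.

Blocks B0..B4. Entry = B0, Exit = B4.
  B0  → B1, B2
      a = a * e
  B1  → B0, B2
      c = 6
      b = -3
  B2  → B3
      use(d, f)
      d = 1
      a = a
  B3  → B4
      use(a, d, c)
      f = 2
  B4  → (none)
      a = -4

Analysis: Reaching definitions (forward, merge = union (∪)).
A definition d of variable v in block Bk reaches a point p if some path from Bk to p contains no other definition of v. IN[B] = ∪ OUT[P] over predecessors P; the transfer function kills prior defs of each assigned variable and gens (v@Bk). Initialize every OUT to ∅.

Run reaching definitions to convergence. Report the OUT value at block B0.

Per-block solution:
  B0:   IN={a@B0, b@B1, c@B1}   OUT={a@B0, b@B1, c@B1}
  B1:   IN={a@B0, b@B1, c@B1}   OUT={a@B0, b@B1, c@B1}
  B2:   IN={a@B0, b@B1, c@B1}   OUT={a@B2, b@B1, c@B1, d@B2}
  B3:   IN={a@B2, b@B1, c@B1, d@B2}   OUT={a@B2, b@B1, c@B1, d@B2, f@B3}
  B4:   IN={a@B2, b@B1, c@B1, d@B2, f@B3}   OUT={a@B4, b@B1, c@B1, d@B2, f@B3}

Merge at B0 (entry node, so the boundary value {} is joined with the incoming edge(s)): IN[B0] = {} ⊔ OUT[B1] = {a@B0, b@B1, c@B1}
Applying B0's transfer function to that IN value gives OUT[B0] (row B0 above).

Answer: {a@B0, b@B1, c@B1}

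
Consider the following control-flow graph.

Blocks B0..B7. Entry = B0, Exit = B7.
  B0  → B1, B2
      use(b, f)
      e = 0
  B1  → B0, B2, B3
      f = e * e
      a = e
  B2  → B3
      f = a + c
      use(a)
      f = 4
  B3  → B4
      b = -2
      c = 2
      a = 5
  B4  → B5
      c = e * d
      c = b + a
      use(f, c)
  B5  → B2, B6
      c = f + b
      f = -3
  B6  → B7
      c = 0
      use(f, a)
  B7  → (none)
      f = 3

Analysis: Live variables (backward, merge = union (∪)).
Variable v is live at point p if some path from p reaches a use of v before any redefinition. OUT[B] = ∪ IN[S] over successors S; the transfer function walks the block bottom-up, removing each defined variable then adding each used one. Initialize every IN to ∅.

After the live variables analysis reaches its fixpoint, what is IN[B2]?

Converged values:
  B0:  IN={a, b, c, d, f}  OUT={a, b, c, d, e}
  B1:  IN={b, c, d, e}  OUT={a, b, c, d, e, f}
  B2:  IN={a, c, d, e}  OUT={d, e, f}
  B3:  IN={d, e, f}  OUT={a, b, d, e, f}
  B4:  IN={a, b, d, e, f}  OUT={a, b, d, e, f}
  B5:  IN={a, b, d, e, f}  OUT={a, c, d, e, f}
  B6:  IN={a, f}  OUT={}
  B7:  IN={}  OUT={}

Merge at B2: OUT[B2] = IN[B3] = {d, e, f}
Applying B2's transfer function to that OUT value gives IN[B2] (row B2 above).

Answer: {a, c, d, e}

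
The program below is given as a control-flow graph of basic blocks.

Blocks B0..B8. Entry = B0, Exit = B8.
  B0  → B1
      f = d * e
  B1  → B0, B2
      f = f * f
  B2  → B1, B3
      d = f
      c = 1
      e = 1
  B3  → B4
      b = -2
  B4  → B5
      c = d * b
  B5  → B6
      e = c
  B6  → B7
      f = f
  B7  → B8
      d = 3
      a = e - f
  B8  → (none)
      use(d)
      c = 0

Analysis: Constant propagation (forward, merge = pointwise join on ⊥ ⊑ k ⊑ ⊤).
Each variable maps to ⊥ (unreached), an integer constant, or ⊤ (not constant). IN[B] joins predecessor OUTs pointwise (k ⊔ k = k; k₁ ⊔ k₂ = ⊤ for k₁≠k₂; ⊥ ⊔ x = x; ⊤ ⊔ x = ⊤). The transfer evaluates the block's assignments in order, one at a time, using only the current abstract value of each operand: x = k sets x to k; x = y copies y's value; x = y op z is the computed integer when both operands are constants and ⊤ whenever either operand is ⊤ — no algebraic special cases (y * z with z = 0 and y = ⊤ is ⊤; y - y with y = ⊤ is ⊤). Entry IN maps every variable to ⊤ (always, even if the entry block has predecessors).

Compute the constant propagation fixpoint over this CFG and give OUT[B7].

Answer: {a: ⊤, b: -2, c: ⊤, d: 3, e: ⊤, f: ⊤}

Derivation:
Fixpoint table:
  B0:   IN=(all ⊤)   OUT=(all ⊤)
  B1:   IN=(all ⊤)   OUT=(all ⊤)
  B2:   IN=(all ⊤)   OUT={c:1, e:1; rest ⊤}
  B3:   IN={c:1, e:1; rest ⊤}   OUT={b:-2, c:1, e:1; rest ⊤}
  B4:   IN={b:-2, c:1, e:1; rest ⊤}   OUT={b:-2, e:1; rest ⊤}
  B5:   IN={b:-2, e:1; rest ⊤}   OUT={b:-2; rest ⊤}
  B6:   IN={b:-2; rest ⊤}   OUT={b:-2; rest ⊤}
  B7:   IN={b:-2; rest ⊤}   OUT={b:-2, d:3; rest ⊤}
  B8:   IN={b:-2, d:3; rest ⊤}   OUT={b:-2, c:0, d:3; rest ⊤}

Merge at B7: IN[B7] = OUT[B6] = {a: ⊤, b: -2, c: ⊤, d: ⊤, e: ⊤, f: ⊤}
Applying B7's transfer function to that IN value gives OUT[B7] (row B7 above).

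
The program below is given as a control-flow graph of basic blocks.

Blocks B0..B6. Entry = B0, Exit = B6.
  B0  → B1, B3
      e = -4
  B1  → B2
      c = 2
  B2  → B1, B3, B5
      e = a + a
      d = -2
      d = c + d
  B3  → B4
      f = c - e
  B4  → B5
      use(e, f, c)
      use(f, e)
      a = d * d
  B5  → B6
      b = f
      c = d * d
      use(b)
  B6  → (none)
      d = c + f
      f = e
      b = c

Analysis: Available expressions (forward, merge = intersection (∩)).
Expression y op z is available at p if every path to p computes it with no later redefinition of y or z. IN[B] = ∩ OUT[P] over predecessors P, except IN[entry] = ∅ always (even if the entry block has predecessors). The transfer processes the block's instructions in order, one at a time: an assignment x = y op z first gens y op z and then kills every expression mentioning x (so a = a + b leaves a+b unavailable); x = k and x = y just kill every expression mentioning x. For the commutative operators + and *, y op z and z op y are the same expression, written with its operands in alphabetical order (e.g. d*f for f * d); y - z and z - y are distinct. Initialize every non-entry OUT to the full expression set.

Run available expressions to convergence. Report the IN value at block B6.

Converged values:
  B0: | IN={} | OUT={}
  B1: | IN={} | OUT={}
  B2: | IN={} | OUT={a+a}
  B3: | IN={} | OUT={c-e}
  B4: | IN={c-e} | OUT={c-e, d*d}
  B5: | IN={} | OUT={d*d}
  B6: | IN={d*d} | OUT={}

Merge at B6: IN[B6] = OUT[B5] = {d*d}

Answer: {d*d}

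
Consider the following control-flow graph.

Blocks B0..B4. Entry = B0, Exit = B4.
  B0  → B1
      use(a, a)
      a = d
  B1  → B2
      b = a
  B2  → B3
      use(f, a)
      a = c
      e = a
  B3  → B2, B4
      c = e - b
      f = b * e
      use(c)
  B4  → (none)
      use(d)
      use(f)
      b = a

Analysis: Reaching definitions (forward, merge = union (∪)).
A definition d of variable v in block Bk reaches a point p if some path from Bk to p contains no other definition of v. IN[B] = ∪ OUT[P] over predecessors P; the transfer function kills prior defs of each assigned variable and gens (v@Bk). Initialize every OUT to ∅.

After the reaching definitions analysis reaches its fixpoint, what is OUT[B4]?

Converged values:
  B0: | IN={} | OUT={a@B0}
  B1: | IN={a@B0} | OUT={a@B0, b@B1}
  B2: | IN={a@B0, a@B2, b@B1, c@B3, e@B2, f@B3} | OUT={a@B2, b@B1, c@B3, e@B2, f@B3}
  B3: | IN={a@B2, b@B1, c@B3, e@B2, f@B3} | OUT={a@B2, b@B1, c@B3, e@B2, f@B3}
  B4: | IN={a@B2, b@B1, c@B3, e@B2, f@B3} | OUT={a@B2, b@B4, c@B3, e@B2, f@B3}

Merge at B4: IN[B4] = OUT[B3] = {a@B2, b@B1, c@B3, e@B2, f@B3}
Applying B4's transfer function to that IN value gives OUT[B4] (row B4 above).

Answer: {a@B2, b@B4, c@B3, e@B2, f@B3}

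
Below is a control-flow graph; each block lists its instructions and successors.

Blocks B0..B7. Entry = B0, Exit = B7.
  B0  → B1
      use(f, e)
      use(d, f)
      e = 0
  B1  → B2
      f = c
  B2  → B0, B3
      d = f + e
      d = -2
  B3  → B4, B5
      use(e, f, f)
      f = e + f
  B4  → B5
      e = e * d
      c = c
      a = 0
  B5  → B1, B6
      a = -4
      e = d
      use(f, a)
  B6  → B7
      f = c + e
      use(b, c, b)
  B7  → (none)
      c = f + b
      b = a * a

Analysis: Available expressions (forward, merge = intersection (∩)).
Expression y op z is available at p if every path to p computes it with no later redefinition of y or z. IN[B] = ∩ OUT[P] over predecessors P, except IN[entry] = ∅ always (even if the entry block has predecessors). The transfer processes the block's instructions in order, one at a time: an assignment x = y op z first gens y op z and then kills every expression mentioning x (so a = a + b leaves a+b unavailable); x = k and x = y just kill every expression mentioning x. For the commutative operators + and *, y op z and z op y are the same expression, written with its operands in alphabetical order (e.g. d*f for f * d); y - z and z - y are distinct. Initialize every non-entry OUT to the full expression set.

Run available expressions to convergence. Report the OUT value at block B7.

Answer: {a*a}

Trace:
Fixpoint table:
  B0:  IN={}  OUT={}
  B1:  IN={}  OUT={}
  B2:  IN={}  OUT={e+f}
  B3:  IN={e+f}  OUT={}
  B4:  IN={}  OUT={}
  B5:  IN={}  OUT={}
  B6:  IN={}  OUT={c+e}
  B7:  IN={c+e}  OUT={a*a}

Merge at B7: IN[B7] = OUT[B6] = {c+e}
Applying B7's transfer function to that IN value gives OUT[B7] (row B7 above).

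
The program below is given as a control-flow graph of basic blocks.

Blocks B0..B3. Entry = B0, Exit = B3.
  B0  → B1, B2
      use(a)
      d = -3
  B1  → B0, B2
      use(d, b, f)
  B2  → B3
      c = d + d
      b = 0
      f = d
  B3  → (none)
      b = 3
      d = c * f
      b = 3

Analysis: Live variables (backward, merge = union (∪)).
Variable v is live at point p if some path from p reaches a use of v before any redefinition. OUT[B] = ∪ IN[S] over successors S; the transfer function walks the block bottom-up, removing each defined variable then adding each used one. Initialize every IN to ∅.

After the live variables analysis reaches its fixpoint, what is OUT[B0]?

Per-block solution:
  B0:  IN={a, b, f}  OUT={a, b, d, f}
  B1:  IN={a, b, d, f}  OUT={a, b, d, f}
  B2:  IN={d}  OUT={c, f}
  B3:  IN={c, f}  OUT={}

Merge at B0: OUT[B0] = IN[B1] ⊔ IN[B2] = {a, b, d, f}

Answer: {a, b, d, f}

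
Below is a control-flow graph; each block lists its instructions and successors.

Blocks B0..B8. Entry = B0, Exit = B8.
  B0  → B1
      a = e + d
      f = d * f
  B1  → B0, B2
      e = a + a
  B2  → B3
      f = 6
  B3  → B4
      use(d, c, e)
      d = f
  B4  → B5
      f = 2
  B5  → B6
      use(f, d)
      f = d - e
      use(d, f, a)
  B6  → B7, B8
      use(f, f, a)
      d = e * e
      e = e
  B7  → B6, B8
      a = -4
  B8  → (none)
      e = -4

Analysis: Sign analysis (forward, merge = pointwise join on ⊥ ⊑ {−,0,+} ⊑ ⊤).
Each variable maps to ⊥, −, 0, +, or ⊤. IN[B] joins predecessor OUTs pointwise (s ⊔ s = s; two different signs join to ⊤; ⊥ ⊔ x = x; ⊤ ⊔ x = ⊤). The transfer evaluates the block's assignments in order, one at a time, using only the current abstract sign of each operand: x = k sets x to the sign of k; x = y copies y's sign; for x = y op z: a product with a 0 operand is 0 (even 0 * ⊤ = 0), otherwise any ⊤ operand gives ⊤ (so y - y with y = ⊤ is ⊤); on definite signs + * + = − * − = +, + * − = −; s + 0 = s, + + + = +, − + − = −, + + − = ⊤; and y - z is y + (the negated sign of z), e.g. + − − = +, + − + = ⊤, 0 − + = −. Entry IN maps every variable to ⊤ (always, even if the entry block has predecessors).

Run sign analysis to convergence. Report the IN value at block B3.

Answer: {a: ⊤, b: ⊤, c: ⊤, d: ⊤, e: ⊤, f: +}

Working:
Fixpoint table:
  B0:   IN=(all ⊤)   OUT=(all ⊤)
  B1:   IN=(all ⊤)   OUT=(all ⊤)
  B2:   IN=(all ⊤)   OUT={f:+; rest ⊤}
  B3:   IN={f:+; rest ⊤}   OUT={d:+, f:+; rest ⊤}
  B4:   IN={d:+, f:+; rest ⊤}   OUT={d:+, f:+; rest ⊤}
  B5:   IN={d:+, f:+; rest ⊤}   OUT={d:+; rest ⊤}
  B6:   IN=(all ⊤)   OUT=(all ⊤)
  B7:   IN=(all ⊤)   OUT={a:-; rest ⊤}
  B8:   IN=(all ⊤)   OUT={e:-; rest ⊤}

Merge at B3: IN[B3] = OUT[B2] = {a: ⊤, b: ⊤, c: ⊤, d: ⊤, e: ⊤, f: +}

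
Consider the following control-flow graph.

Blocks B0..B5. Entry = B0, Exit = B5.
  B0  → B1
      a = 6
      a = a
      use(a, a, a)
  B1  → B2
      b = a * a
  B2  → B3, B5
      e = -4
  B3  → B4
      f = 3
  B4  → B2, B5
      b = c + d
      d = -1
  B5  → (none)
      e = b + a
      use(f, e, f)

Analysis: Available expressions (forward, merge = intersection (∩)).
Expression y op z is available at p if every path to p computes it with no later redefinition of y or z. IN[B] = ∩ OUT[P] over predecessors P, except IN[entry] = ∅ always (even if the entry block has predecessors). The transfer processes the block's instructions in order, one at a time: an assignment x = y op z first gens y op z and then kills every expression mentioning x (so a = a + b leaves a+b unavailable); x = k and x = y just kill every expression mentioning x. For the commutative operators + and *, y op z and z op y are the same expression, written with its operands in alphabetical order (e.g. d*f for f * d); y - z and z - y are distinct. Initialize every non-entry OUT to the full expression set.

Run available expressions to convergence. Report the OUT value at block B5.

Converged values:
  B0:   IN={}   OUT={}
  B1:   IN={}   OUT={a*a}
  B2:   IN={a*a}   OUT={a*a}
  B3:   IN={a*a}   OUT={a*a}
  B4:   IN={a*a}   OUT={a*a}
  B5:   IN={a*a}   OUT={a*a, a+b}

Merge at B5: IN[B5] = OUT[B2] ∩ OUT[B4] = {a*a}
Applying B5's transfer function to that IN value gives OUT[B5] (row B5 above).

Answer: {a*a, a+b}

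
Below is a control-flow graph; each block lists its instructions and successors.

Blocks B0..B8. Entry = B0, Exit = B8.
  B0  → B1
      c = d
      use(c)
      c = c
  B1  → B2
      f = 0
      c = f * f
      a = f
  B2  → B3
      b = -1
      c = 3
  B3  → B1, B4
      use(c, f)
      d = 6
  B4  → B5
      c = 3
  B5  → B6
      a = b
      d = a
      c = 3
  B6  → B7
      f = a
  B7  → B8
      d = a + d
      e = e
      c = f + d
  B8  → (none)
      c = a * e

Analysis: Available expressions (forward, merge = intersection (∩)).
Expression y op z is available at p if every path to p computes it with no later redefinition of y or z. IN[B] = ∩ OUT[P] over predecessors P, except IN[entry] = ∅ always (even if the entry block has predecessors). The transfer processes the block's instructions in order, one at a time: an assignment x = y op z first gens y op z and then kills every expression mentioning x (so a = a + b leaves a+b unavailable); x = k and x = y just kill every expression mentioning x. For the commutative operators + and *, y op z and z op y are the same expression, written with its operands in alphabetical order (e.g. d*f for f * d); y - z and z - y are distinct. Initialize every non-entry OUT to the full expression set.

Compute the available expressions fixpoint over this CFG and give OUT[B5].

Answer: {f*f}

Working:
Converged values:
  B0: | IN={} | OUT={}
  B1: | IN={} | OUT={f*f}
  B2: | IN={f*f} | OUT={f*f}
  B3: | IN={f*f} | OUT={f*f}
  B4: | IN={f*f} | OUT={f*f}
  B5: | IN={f*f} | OUT={f*f}
  B6: | IN={f*f} | OUT={}
  B7: | IN={} | OUT={d+f}
  B8: | IN={d+f} | OUT={a*e, d+f}

Merge at B5: IN[B5] = OUT[B4] = {f*f}
Applying B5's transfer function to that IN value gives OUT[B5] (row B5 above).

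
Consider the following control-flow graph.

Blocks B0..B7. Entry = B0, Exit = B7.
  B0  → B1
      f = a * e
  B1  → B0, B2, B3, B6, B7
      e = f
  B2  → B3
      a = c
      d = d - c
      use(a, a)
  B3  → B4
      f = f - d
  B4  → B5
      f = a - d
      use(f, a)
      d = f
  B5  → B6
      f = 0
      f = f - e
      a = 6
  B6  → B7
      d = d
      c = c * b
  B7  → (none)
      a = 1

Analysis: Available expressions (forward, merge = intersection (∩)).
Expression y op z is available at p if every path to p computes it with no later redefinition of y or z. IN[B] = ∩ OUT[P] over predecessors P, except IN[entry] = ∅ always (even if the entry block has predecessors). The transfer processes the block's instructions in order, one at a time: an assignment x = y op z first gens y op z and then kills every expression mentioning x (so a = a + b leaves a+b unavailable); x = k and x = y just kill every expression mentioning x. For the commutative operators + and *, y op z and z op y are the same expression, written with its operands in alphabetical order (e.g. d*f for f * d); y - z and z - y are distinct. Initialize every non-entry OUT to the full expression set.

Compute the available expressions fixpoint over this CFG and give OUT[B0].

Per-block solution:
  B0:  IN={}  OUT={a*e}
  B1:  IN={a*e}  OUT={}
  B2:  IN={}  OUT={}
  B3:  IN={}  OUT={}
  B4:  IN={}  OUT={}
  B5:  IN={}  OUT={}
  B6:  IN={}  OUT={}
  B7:  IN={}  OUT={}

Merge at B0 (entry node, so the boundary value {} is joined with the incoming edge(s)): IN[B0] = {} ∩ OUT[B1] = {}
Applying B0's transfer function to that IN value gives OUT[B0] (row B0 above).

Answer: {a*e}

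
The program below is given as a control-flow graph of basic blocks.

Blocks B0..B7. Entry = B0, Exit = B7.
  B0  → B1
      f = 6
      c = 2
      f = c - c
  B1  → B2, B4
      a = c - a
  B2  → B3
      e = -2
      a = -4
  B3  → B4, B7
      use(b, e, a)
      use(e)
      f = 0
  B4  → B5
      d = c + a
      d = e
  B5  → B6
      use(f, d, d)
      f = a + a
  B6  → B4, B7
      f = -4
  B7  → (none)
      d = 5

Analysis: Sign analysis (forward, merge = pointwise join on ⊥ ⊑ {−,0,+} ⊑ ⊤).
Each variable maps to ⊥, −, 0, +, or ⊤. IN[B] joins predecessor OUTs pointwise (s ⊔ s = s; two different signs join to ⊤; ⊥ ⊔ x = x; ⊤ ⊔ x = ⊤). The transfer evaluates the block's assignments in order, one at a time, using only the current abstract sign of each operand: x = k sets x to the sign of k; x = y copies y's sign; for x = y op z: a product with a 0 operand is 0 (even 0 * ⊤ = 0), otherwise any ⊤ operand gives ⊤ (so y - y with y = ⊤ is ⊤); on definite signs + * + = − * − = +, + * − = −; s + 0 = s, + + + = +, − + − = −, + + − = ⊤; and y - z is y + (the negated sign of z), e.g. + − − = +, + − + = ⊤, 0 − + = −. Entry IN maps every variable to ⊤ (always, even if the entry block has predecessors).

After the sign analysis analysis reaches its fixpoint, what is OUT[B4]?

Answer: {a: ⊤, b: ⊤, c: +, d: ⊤, e: ⊤, f: ⊤}

Derivation:
Fixpoint table:
  B0:  IN=(all ⊤)  OUT={c:+; rest ⊤}
  B1:  IN={c:+; rest ⊤}  OUT={c:+; rest ⊤}
  B2:  IN={c:+; rest ⊤}  OUT={a:-, c:+, e:-; rest ⊤}
  B3:  IN={a:-, c:+, e:-; rest ⊤}  OUT={a:-, c:+, e:-, f:0; rest ⊤}
  B4:  IN={c:+; rest ⊤}  OUT={c:+; rest ⊤}
  B5:  IN={c:+; rest ⊤}  OUT={c:+; rest ⊤}
  B6:  IN={c:+; rest ⊤}  OUT={c:+, f:-; rest ⊤}
  B7:  IN={c:+; rest ⊤}  OUT={c:+, d:+; rest ⊤}

Merge at B4: IN[B4] = OUT[B1] ⊔ OUT[B3] ⊔ OUT[B6] = {a: ⊤, b: ⊤, c: +, d: ⊤, e: ⊤, f: ⊤}
Applying B4's transfer function to that IN value gives OUT[B4] (row B4 above).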